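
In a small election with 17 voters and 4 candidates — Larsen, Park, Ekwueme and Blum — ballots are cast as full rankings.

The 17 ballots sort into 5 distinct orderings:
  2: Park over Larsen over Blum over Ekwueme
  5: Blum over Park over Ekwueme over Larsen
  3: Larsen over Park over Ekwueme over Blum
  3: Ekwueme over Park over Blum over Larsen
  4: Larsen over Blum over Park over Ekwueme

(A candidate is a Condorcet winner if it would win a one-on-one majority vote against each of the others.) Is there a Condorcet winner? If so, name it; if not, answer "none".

Pairwise majorities:
Larsen vs Park: Park, 10–7.
Larsen vs Ekwueme: Larsen is ranked higher on 2+3+4 = 9 ballots, Ekwueme on 8. Larsen wins 9–8.
Larsen vs Blum: Larsen preferred on 2+3+4 = 9 ballots; Larsen wins 9–8.
Park–Ekwueme: Park 14–3.
Park vs Blum: Park is ranked higher on 2+3+3 = 8 ballots, Blum on 9. Blum wins 9–8.
Ekwueme vs Blum: 3+3 = 6 for Ekwueme, 11 for Blum — Blum by 11–6.
Each candidate drops at least one matchup (Larsen loses to Park; Park loses to Blum; Ekwueme loses to Larsen; Blum loses to Larsen); the cycle Larsen > Blum > Park > Larsen rules out a Condorcet winner.

none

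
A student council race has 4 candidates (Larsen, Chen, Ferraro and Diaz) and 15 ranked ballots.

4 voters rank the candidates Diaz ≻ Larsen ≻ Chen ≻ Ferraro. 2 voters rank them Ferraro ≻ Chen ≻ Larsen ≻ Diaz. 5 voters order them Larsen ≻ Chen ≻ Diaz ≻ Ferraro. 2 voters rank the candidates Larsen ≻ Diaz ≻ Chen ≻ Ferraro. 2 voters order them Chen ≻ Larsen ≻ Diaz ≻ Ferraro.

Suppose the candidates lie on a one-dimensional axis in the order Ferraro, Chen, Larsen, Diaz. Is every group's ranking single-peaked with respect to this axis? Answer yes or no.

yes

Axis positions: Ferraro=1, Chen=2, Larsen=3, Diaz=4.
Group 1 (peak Diaz at position 4): ranking walks positions 4-3-2-1, expanding outward from the peak — single-peaked.
Group 2 (peak Ferraro at position 1): ranking walks positions 1-2-3-4, expanding outward from the peak — single-peaked.
Group 3 (peak Larsen at position 3): ranking walks positions 3-2-4-1, expanding outward from the peak — single-peaked.
Group 4 (peak Larsen at position 3): ranking walks positions 3-4-2-1, expanding outward from the peak — single-peaked.
Group 5 (peak Chen at position 2): ranking walks positions 2-3-4-1, expanding outward from the peak — single-peaked.
Every ranking is single-peaked on this axis.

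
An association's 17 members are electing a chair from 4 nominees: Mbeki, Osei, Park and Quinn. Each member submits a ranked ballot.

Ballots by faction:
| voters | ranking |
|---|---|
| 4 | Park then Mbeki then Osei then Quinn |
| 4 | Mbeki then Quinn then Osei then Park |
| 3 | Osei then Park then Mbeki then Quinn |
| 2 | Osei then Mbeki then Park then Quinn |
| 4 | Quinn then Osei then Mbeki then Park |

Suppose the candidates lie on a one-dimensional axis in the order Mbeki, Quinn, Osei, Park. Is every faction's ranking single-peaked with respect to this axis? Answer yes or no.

no

Axis positions: Mbeki=1, Quinn=2, Osei=3, Park=4.
Faction 1: ranking walks positions 4-1-3-2; Mbeki is ranked above Osei even though Osei lies between Mbeki and the peak Park on the axis — preferences dip and rise again. Not single-peaked.
Faction 2 (peak Mbeki at position 1): ranking walks positions 1-2-3-4, expanding outward from the peak — single-peaked.
Faction 3: ranking walks positions 3-4-1-2; Mbeki is ranked above Quinn even though Quinn lies between Mbeki and the peak Osei on the axis — preferences dip and rise again. Not single-peaked.
Faction 4: ranking walks positions 3-1-4-2; Mbeki is ranked above Quinn even though Quinn lies between Mbeki and the peak Osei on the axis — preferences dip and rise again. Not single-peaked.
Faction 5 (peak Quinn at position 2): ranking walks positions 2-3-1-4, expanding outward from the peak — single-peaked.
Faction 1 violates single-peakedness, so the profile is not single-peaked on this axis.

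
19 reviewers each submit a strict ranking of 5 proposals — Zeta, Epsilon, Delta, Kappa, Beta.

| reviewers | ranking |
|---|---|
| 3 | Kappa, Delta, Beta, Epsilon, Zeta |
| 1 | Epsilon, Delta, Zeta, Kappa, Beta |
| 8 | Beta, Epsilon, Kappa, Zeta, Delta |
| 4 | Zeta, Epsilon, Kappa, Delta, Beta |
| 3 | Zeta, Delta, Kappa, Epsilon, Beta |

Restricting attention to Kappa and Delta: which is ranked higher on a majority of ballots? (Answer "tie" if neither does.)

Kappa

Ballots ranking Kappa above Delta: 3 + 8 + 4 = 15.
Ballots ranking Delta above Kappa: 19 − 15 = 4.
Kappa wins the head-to-head 15–4.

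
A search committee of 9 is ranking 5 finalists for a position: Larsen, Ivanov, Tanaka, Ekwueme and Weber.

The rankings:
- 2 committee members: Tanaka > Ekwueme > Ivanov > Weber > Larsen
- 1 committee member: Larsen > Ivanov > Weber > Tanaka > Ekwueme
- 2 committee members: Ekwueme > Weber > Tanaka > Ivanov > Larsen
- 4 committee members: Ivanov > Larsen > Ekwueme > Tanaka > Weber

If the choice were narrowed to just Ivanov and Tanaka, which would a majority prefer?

Ivanov

Ballots ranking Ivanov above Tanaka: 1 + 4 = 5.
Ballots ranking Tanaka above Ivanov: 9 − 5 = 4.
Ivanov wins the head-to-head 5–4.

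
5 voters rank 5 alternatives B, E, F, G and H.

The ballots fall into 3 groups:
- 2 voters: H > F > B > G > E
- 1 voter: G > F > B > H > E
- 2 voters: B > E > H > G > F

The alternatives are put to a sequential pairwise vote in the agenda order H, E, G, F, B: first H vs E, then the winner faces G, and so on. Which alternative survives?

Round 1: H vs E — 3–2, H advances.
Round 2: H vs G — 4–1, H advances.
Round 3: H vs F — 4–1, H advances.
Round 4: H vs B — 2–3, B advances.
B survives the agenda.

B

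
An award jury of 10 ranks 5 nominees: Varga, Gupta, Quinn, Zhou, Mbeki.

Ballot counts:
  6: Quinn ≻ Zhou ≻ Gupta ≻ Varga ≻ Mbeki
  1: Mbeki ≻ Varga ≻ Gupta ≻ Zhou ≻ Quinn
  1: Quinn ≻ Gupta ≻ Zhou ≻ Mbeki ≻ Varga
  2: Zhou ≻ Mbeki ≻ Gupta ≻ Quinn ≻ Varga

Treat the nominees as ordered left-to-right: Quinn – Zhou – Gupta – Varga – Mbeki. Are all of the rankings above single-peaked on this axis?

no

Axis positions: Quinn=1, Zhou=2, Gupta=3, Varga=4, Mbeki=5.
Faction 1 (peak Quinn at position 1): ranking walks positions 1-2-3-4-5, expanding outward from the peak — single-peaked.
Faction 2 (peak Mbeki at position 5): ranking walks positions 5-4-3-2-1, expanding outward from the peak — single-peaked.
Faction 3: ranking walks positions 1-3-2-5-4; Gupta is ranked above Zhou even though Zhou lies between Gupta and the peak Quinn on the axis — preferences dip and rise again. Not single-peaked.
Faction 4: ranking walks positions 2-5-3-1-4; Mbeki is ranked above Gupta even though Gupta lies between Mbeki and the peak Zhou on the axis — preferences dip and rise again. Not single-peaked.
Faction 3 violates single-peakedness, so the profile is not single-peaked on this axis.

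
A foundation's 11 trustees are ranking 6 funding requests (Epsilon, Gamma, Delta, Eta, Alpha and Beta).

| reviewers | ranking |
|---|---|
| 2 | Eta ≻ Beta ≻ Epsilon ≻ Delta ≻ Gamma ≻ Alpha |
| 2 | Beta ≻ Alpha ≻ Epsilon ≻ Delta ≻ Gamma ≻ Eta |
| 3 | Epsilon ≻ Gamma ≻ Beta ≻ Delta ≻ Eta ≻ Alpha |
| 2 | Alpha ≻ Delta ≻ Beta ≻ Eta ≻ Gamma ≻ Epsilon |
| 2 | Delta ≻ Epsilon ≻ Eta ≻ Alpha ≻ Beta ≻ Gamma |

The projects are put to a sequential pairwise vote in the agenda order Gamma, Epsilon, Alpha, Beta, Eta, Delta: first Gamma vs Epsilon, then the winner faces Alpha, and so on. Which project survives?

Beta

Round 1: Gamma vs Epsilon — 2–9, Epsilon advances.
Round 2: Epsilon vs Alpha — 7–4, Epsilon advances.
Round 3: Epsilon vs Beta — 5–6, Beta advances.
Round 4: Beta vs Eta — 7–4, Beta advances.
Round 5: Beta vs Delta — 7–4, Beta advances.
The agenda winner is Beta.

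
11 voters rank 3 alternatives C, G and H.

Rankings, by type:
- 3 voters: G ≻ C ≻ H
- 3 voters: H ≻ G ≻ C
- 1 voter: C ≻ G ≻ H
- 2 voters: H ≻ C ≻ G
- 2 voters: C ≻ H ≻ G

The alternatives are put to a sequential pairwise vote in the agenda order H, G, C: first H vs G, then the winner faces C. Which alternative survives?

C

Round 1: H vs G — 7–4, H advances.
Round 2: H vs C — 5–6, C advances.
C survives the agenda.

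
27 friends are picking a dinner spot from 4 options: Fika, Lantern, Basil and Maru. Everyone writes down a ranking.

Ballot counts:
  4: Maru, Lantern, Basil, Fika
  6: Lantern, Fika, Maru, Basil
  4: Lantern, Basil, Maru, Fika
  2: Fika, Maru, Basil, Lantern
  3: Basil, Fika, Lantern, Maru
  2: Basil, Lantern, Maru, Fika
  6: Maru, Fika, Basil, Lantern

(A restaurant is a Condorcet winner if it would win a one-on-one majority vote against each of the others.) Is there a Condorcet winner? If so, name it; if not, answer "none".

Lantern

Head-to-head results (27 friends):
Fika vs Lantern: Lantern, 16–11.
Fika–Basil: Fika 14–13.
Fika vs Maru: Maru wins 16–11.
Lantern vs Basil: Lantern wins 14–13.
Lantern–Maru: Lantern 15–12.
Basil vs Maru: Basil is ranked higher on 4+3+2 = 9 ballots, Maru on 18. Maru wins 18–9.
Lantern wins every pairwise contest, so Lantern is the Condorcet winner.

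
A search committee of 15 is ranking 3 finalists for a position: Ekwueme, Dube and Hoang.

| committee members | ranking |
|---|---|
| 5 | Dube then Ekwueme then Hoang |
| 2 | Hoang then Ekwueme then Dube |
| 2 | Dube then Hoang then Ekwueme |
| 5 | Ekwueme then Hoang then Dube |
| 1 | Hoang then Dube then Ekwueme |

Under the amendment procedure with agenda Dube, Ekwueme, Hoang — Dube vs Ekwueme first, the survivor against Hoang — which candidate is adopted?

Hoang

Round 1: Dube vs Ekwueme — 8–7, Dube advances.
Round 2: Dube vs Hoang — 7–8, Hoang advances.
The agenda winner is Hoang.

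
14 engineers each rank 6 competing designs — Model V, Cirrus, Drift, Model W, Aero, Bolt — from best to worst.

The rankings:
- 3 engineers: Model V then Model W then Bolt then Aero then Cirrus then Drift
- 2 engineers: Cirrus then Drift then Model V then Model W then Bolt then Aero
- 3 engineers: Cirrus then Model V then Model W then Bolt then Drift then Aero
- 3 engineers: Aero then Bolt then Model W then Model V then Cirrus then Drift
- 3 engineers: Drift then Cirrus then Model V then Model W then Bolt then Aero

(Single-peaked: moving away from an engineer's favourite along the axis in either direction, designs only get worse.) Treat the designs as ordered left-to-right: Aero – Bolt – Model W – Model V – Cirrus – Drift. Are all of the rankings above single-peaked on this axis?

Axis positions: Aero=1, Bolt=2, Model W=3, Model V=4, Cirrus=5, Drift=6.
Cluster 1 (peak Model V at position 4): ranking walks positions 4-3-2-1-5-6, expanding outward from the peak — single-peaked.
Cluster 2 (peak Cirrus at position 5): ranking walks positions 5-6-4-3-2-1, expanding outward from the peak — single-peaked.
Cluster 3 (peak Cirrus at position 5): ranking walks positions 5-4-3-2-6-1, expanding outward from the peak — single-peaked.
Cluster 4 (peak Aero at position 1): ranking walks positions 1-2-3-4-5-6, expanding outward from the peak — single-peaked.
Cluster 5 (peak Drift at position 6): ranking walks positions 6-5-4-3-2-1, expanding outward from the peak — single-peaked.
Every ranking is single-peaked on this axis.

yes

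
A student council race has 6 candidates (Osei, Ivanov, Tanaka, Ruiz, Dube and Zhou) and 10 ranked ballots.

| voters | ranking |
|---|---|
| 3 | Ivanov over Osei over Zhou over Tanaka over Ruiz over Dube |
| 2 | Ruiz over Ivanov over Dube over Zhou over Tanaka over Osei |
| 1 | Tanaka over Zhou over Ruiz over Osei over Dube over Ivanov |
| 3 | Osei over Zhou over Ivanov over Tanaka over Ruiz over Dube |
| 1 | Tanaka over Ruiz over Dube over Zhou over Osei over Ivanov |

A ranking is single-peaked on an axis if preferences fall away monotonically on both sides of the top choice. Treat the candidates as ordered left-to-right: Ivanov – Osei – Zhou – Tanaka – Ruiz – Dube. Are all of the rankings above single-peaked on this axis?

no

Axis positions: Ivanov=1, Osei=2, Zhou=3, Tanaka=4, Ruiz=5, Dube=6.
Group 1 (peak Ivanov at position 1): ranking walks positions 1-2-3-4-5-6, expanding outward from the peak — single-peaked.
Group 2: ranking walks positions 5-1-6-3-4-2; Ivanov is ranked above Tanaka even though Tanaka lies between Ivanov and the peak Ruiz on the axis — preferences dip and rise again. Not single-peaked.
Group 3 (peak Tanaka at position 4): ranking walks positions 4-3-5-2-6-1, expanding outward from the peak — single-peaked.
Group 4 (peak Osei at position 2): ranking walks positions 2-3-1-4-5-6, expanding outward from the peak — single-peaked.
Group 5 (peak Tanaka at position 4): ranking walks positions 4-5-6-3-2-1, expanding outward from the peak — single-peaked.
Group 2 violates single-peakedness, so the profile is not single-peaked on this axis.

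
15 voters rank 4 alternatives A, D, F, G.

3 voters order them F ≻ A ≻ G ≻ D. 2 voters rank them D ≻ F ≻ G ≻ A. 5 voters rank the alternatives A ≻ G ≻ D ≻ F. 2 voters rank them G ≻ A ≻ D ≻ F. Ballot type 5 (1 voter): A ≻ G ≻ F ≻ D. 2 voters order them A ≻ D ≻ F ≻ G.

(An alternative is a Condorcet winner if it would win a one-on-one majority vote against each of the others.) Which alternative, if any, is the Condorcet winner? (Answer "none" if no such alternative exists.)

A

Check each pair by majority over 15 ballots:
A vs D: 13 to 2, A.
A vs F: A is ranked higher on 5+2+1+2 = 10 ballots, F on 5. A wins 10–5.
A vs G: A preferred on 3+5+1+2 = 11 ballots; A wins 11–4.
D vs F: D preferred on 2+5+2+2 = 11 ballots; D wins 11–4.
D vs G: 4 to 11, G.
F vs G: F is ranked higher on 3+2+2 = 7 ballots, G on 8. G wins 8–7.
Only A has no losses; A is the Condorcet winner.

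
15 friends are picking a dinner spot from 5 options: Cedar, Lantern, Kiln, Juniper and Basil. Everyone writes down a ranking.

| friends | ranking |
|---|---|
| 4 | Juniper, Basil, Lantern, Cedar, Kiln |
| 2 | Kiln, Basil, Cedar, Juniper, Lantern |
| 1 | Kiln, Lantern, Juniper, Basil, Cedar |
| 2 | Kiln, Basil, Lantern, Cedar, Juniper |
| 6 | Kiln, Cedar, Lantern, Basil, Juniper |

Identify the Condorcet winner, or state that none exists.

Head-to-head results (15 friends):
Cedar vs Lantern: Cedar wins 8–7.
Cedar–Kiln: Kiln 11–4.
Cedar vs Juniper: Cedar, 10–5.
Cedar vs Basil: Basil, 9–6.
Lantern vs Kiln: Kiln wins 11–4.
Lantern vs Juniper: Lantern, 9–6.
Lantern vs Basil: Basil, 8–7.
Kiln vs Juniper: Kiln, 11–4.
Kiln vs Basil: Kiln, 11–4.
Juniper vs Basil: Basil wins 10–5.
Only Kiln has no losses; Kiln is the Condorcet winner.

Kiln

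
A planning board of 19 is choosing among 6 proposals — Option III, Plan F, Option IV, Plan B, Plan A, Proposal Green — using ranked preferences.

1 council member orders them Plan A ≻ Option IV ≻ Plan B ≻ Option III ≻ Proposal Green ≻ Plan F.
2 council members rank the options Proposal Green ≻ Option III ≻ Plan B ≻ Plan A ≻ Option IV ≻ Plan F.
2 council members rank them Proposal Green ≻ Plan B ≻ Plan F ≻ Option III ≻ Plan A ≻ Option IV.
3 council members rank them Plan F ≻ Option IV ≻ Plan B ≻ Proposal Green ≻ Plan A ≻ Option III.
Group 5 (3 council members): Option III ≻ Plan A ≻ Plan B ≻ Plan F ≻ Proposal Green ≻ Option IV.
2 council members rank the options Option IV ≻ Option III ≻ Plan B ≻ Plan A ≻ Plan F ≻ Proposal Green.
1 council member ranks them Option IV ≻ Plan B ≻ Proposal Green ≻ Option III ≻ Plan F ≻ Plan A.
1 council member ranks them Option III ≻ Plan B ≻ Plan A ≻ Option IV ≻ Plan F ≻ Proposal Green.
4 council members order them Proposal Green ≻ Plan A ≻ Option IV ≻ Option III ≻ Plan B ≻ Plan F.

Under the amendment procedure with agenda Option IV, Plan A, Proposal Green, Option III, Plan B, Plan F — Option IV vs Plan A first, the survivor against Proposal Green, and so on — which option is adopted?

Plan B

Round 1: Option IV vs Plan A — 6–13, Plan A advances.
Round 2: Plan A vs Proposal Green — 7–12, Proposal Green advances.
Round 3: Proposal Green vs Option III — 12–7, Proposal Green advances.
Round 4: Proposal Green vs Plan B — 8–11, Plan B advances.
Round 5: Plan B vs Plan F — 16–3, Plan B advances.
Plan B survives the agenda.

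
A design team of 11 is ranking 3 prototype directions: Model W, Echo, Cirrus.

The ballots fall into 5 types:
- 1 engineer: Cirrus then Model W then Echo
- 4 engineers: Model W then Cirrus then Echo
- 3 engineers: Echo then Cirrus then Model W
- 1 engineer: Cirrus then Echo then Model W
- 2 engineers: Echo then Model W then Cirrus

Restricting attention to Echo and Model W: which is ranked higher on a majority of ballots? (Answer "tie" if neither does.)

Ballots ranking Echo above Model W: 3 + 1 + 2 = 6.
Ballots ranking Model W above Echo: 11 − 6 = 5.
Echo wins the head-to-head 6–5.

Echo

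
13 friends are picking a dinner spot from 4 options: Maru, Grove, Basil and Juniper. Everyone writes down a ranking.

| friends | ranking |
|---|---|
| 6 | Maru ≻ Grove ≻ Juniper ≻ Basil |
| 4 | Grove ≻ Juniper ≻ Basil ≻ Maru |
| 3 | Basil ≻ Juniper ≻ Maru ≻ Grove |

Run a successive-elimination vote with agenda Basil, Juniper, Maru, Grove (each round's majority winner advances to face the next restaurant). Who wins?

Grove

Round 1: Basil vs Juniper — 3–10, Juniper advances.
Round 2: Juniper vs Maru — 7–6, Juniper advances.
Round 3: Juniper vs Grove — 3–10, Grove advances.
Grove survives the agenda.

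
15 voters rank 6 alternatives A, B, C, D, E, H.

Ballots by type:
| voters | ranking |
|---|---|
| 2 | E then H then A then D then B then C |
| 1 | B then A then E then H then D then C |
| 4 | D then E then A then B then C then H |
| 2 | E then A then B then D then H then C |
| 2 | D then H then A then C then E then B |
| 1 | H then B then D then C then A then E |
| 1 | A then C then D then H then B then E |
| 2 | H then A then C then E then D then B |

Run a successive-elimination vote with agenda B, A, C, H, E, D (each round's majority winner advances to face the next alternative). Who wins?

Round 1: B vs A — 2–13, A advances.
Round 2: A vs C — 14–1, A advances.
Round 3: A vs H — 8–7, A advances.
Round 4: A vs E — 7–8, E advances.
Round 5: E vs D — 7–8, D advances.
The agenda winner is D.

D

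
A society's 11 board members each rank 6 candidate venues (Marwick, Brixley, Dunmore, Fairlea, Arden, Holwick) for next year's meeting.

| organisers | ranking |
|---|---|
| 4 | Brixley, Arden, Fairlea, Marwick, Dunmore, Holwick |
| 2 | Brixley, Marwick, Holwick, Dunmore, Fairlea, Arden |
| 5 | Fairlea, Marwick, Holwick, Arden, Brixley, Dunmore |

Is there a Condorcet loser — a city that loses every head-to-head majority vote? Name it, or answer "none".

Dunmore

Pairwise majorities:
Marwick vs Brixley: Marwick preferred on 5 ballots; Brixley wins 6–5.
Marwick vs Dunmore: Marwick is ranked higher on 4+2+5 = 11 ballots, Dunmore on 0. Marwick wins 11–0.
Marwick vs Fairlea: Fairlea wins 9–2.
Marwick vs Arden: 2+5 = 7 for Marwick, 4 for Arden — Marwick by 7–4.
Marwick vs Holwick: Marwick is ranked higher on 4+2+5 = 11 ballots, Holwick on 0. Marwick wins 11–0.
Brixley vs Dunmore: 4+2+5 = 11 for Brixley, 0 for Dunmore — Brixley by 11–0.
Brixley vs Fairlea: Brixley, 6–5.
Brixley vs Arden: Brixley is ranked higher on 4+2 = 6 ballots, Arden on 5. Brixley wins 6–5.
Brixley vs Holwick: 4+2 = 6 for Brixley, 5 for Holwick — Brixley by 6–5.
Dunmore vs Fairlea: 2 to 9, Fairlea.
Dunmore vs Arden: 2 for Dunmore, 9 for Arden — Arden by 9–2.
Dunmore vs Holwick: Dunmore is ranked higher on 4 ballots, Holwick on 7. Holwick wins 7–4.
Fairlea vs Arden: Fairlea wins 7–4.
Fairlea vs Holwick: Fairlea preferred on 4+5 = 9 ballots; Fairlea wins 9–2.
Arden vs Holwick: Arden preferred on 4 ballots; Holwick wins 7–4.
Dunmore loses to every other city — it is the Condorcet loser.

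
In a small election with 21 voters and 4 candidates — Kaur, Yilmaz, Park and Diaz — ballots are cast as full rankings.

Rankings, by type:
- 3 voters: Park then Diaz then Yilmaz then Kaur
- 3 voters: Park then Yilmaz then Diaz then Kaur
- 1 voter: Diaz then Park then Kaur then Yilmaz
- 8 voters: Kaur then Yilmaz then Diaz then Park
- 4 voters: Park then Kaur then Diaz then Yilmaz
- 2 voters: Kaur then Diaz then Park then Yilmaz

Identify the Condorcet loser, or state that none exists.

none

Pairwise majorities:
Kaur vs Yilmaz: Kaur wins 15–6.
Kaur vs Park: Park wins 11–10.
Kaur–Diaz: Kaur 14–7.
Yilmaz vs Park: Yilmaz is ranked higher on 8 ballots, Park on 13. Park wins 13–8.
Yilmaz vs Diaz: 11 to 10, Yilmaz.
Park vs Diaz: Diaz wins 11–10.
No candidate is winless: Kaur beats Yilmaz; Yilmaz beats Diaz; Park beats Kaur; Diaz beats Park. There is no Condorcet loser.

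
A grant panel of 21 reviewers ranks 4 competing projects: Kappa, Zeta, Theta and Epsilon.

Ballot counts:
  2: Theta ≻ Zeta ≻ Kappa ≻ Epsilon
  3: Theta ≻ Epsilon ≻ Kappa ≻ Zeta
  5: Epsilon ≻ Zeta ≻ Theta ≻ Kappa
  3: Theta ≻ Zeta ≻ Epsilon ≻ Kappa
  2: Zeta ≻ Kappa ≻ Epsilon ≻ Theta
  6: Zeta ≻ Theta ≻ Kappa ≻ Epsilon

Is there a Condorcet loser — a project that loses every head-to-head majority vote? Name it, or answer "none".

Kappa

Pairwise majorities:
Kappa vs Zeta: Kappa is ranked higher on 3 ballots, Zeta on 18. Zeta wins 18–3.
Kappa vs Theta: Theta, 19–2.
Kappa vs Epsilon: Kappa preferred on 2+2+6 = 10 ballots; Epsilon wins 11–10.
Zeta vs Theta: 5+2+6 = 13 for Zeta, 8 for Theta — Zeta by 13–8.
Zeta–Epsilon: Zeta 13–8.
Theta vs Epsilon: Theta preferred on 2+3+3+6 = 14 ballots; Theta wins 14–7.
Only Kappa has no wins; Kappa is the Condorcet loser.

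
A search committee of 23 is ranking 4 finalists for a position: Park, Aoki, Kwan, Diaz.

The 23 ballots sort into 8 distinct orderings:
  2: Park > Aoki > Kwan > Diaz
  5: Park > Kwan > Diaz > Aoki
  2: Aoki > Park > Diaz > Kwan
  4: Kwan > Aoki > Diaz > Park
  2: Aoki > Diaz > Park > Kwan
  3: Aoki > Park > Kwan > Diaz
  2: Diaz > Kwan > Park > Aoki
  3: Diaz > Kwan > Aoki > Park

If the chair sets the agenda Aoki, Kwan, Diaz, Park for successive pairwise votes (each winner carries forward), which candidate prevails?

Park

Round 1: Aoki vs Kwan — 9–14, Kwan advances.
Round 2: Kwan vs Diaz — 14–9, Kwan advances.
Round 3: Kwan vs Park — 9–14, Park advances.
The agenda winner is Park.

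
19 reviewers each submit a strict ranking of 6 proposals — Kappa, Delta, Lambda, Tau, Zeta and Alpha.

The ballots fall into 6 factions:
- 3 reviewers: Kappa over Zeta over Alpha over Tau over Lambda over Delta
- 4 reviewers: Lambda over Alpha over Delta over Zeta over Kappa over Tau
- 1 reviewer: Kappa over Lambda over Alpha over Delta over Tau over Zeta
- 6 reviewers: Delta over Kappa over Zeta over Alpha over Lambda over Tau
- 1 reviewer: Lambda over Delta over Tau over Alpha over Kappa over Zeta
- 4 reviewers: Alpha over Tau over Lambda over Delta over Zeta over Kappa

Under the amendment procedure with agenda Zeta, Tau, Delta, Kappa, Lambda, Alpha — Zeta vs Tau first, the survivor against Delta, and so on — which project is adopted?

Alpha

Round 1: Zeta vs Tau — 13–6, Zeta advances.
Round 2: Zeta vs Delta — 3–16, Delta advances.
Round 3: Delta vs Kappa — 15–4, Delta advances.
Round 4: Delta vs Lambda — 6–13, Lambda advances.
Round 5: Lambda vs Alpha — 6–13, Alpha advances.
The agenda winner is Alpha.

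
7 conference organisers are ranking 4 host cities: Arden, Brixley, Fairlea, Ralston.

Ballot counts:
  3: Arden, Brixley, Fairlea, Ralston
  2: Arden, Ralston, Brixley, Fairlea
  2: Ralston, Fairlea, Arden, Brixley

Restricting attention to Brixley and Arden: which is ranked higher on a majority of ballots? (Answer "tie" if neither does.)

Arden

No ballot ranks Brixley above Arden: 0.
Ballots ranking Arden above Brixley: 7 − 0 = 7.
Arden wins the head-to-head 7–0.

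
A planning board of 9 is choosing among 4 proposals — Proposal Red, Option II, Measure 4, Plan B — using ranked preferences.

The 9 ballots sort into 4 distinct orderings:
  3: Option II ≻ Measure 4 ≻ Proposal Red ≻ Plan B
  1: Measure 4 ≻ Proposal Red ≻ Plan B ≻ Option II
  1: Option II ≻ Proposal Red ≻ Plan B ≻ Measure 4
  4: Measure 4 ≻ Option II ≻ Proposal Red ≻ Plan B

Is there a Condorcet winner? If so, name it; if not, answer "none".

Head-to-head results (9 council members):
Proposal Red–Option II: Option II 8–1.
Proposal Red vs Measure 4: Measure 4 wins 8–1.
Proposal Red vs Plan B: Proposal Red wins 9–0.
Option II–Measure 4: Measure 4 5–4.
Option II vs Plan B: Option II, 8–1.
Measure 4 vs Plan B: Measure 4 wins 8–1.
Measure 4 defeats every rival head-to-head and is the Condorcet winner.

Measure 4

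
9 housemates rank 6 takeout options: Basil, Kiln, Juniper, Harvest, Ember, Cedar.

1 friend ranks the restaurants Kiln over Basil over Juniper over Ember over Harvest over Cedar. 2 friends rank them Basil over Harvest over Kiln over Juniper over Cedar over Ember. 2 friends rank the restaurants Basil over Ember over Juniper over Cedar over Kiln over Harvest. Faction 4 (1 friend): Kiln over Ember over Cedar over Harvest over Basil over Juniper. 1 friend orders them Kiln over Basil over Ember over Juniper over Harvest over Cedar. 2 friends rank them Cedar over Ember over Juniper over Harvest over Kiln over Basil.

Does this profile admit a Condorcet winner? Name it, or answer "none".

Check each pair by majority over 9 ballots:
Basil–Kiln: Kiln 5–4.
Basil vs Juniper: Basil, 7–2.
Basil vs Harvest: Basil, 6–3.
Basil vs Ember: Basil wins 6–3.
Basil vs Cedar: Basil, 6–3.
Kiln vs Juniper: Kiln wins 5–4.
Kiln–Harvest: Kiln 5–4.
Kiln vs Ember: Kiln, 5–4.
Kiln–Cedar: Kiln 5–4.
Juniper vs Harvest: Juniper wins 6–3.
Juniper vs Ember: Ember, 6–3.
Juniper–Cedar: Juniper 6–3.
Harvest vs Ember: Ember, 7–2.
Harvest vs Cedar: Cedar wins 5–4.
Ember vs Cedar: Ember, 5–4.
Kiln beats each of Basil, Juniper, Harvest, Ember, Cedar — Kiln is the Condorcet winner.

Kiln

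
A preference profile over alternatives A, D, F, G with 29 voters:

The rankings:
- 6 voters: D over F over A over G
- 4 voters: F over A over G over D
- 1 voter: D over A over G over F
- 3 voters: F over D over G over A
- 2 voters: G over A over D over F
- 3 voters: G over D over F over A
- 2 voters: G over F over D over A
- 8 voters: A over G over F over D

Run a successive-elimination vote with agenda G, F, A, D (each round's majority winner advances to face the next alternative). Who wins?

D

Round 1: G vs F — 16–13, G advances.
Round 2: G vs A — 10–19, A advances.
Round 3: A vs D — 14–15, D advances.
The agenda winner is D.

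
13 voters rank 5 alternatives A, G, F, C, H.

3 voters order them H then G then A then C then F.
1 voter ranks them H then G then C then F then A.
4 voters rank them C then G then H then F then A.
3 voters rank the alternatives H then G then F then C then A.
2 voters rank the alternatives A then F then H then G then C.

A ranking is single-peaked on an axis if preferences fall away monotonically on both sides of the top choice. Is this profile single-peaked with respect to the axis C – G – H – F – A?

Axis positions: C=1, G=2, H=3, F=4, A=5.
Faction 1: ranking walks positions 3-2-5-1-4; A is ranked above F even though F lies between A and the peak H on the axis — preferences dip and rise again. Not single-peaked.
Faction 2 (peak H at position 3): ranking walks positions 3-2-1-4-5, expanding outward from the peak — single-peaked.
Faction 3 (peak C at position 1): ranking walks positions 1-2-3-4-5, expanding outward from the peak — single-peaked.
Faction 4 (peak H at position 3): ranking walks positions 3-2-4-1-5, expanding outward from the peak — single-peaked.
Faction 5 (peak A at position 5): ranking walks positions 5-4-3-2-1, expanding outward from the peak — single-peaked.
Faction 1 violates single-peakedness, so the profile is not single-peaked on this axis.

no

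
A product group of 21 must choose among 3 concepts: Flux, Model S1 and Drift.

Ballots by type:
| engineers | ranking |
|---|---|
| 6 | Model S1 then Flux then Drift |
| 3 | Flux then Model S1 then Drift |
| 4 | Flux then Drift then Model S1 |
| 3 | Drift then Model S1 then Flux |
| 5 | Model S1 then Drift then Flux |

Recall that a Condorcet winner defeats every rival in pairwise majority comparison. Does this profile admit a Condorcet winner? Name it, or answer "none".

Model S1

Check each pair by majority over 21 ballots:
Flux vs Model S1: Model S1, 14–7.
Flux–Drift: Flux 13–8.
Model S1–Drift: Model S1 14–7.
Model S1 beats each of Flux, Drift — Model S1 is the Condorcet winner.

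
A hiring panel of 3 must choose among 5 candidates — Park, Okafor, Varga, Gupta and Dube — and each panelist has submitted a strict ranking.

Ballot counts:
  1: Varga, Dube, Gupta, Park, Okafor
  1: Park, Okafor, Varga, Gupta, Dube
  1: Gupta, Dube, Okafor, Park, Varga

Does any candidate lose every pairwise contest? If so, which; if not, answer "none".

Head-to-head results (3 committee members):
Park vs Okafor: Park wins 2–1.
Park vs Varga: 2 to 1, Park.
Park vs Gupta: 1 to 2, Gupta.
Park–Dube: Dube 2–1.
Okafor vs Varga: Okafor, 2–1.
Okafor vs Gupta: 1 to 2, Gupta.
Okafor vs Dube: Okafor is ranked higher on 1 ballot, Dube on 2. Dube wins 2–1.
Varga vs Gupta: Varga preferred on 1+1 = 2 ballots; Varga wins 2–1.
Varga vs Dube: 1+1 = 2 for Varga, 1 for Dube — Varga by 2–1.
Gupta vs Dube: Gupta, 2–1.
Every candidate wins at least one matchup (Park beats Okafor; Okafor beats Varga; Varga beats Gupta; Gupta beats Park; Dube beats Park), so there is no Condorcet loser.

none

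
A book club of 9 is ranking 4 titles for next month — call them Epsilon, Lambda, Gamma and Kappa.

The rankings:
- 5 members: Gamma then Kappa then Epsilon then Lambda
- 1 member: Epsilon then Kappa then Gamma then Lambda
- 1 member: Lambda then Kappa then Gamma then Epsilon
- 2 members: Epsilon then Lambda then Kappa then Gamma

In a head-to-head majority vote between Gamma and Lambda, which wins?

Gamma

Ballots ranking Gamma above Lambda: 5 + 1 = 6.
Ballots ranking Lambda above Gamma: 9 − 6 = 3.
Gamma wins the head-to-head 6–3.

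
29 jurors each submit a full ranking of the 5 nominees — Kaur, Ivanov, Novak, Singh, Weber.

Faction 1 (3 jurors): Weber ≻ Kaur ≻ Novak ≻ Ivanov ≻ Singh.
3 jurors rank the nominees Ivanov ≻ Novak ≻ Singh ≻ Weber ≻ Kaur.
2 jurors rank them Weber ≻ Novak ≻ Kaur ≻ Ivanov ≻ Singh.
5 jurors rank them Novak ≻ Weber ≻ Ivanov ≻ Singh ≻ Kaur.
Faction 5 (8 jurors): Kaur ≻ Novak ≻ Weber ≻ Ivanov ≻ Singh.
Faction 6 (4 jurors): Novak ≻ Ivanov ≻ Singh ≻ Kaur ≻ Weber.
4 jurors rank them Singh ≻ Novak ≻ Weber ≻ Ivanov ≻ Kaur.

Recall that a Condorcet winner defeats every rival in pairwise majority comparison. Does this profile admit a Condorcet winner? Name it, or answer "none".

Novak

Pairwise majorities:
Kaur vs Ivanov: Ivanov wins 16–13.
Kaur–Novak: Novak 18–11.
Kaur–Singh: Singh 16–13.
Kaur vs Weber: Weber, 17–12.
Ivanov–Novak: Novak 26–3.
Ivanov vs Singh: Ivanov wins 25–4.
Ivanov vs Weber: 7 to 22, Weber.
Novak vs Singh: Novak wins 25–4.
Novak vs Weber: Novak, 24–5.
Singh vs Weber: 3+4+4 = 11 for Singh, 18 for Weber — Weber by 18–11.
Novak beats each of Kaur, Ivanov, Singh, Weber — Novak is the Condorcet winner.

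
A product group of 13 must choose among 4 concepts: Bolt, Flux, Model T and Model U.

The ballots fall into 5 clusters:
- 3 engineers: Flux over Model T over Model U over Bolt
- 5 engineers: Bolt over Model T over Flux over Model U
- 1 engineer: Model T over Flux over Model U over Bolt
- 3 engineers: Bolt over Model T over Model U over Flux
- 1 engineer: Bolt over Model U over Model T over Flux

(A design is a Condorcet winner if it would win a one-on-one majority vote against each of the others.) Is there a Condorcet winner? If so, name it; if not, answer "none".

Bolt

Head-to-head results (13 engineers):
Bolt vs Flux: 5+3+1 = 9 for Bolt, 4 for Flux — Bolt by 9–4.
Bolt vs Model T: 9 to 4, Bolt.
Bolt vs Model U: Bolt is ranked higher on 5+3+1 = 9 ballots, Model U on 4. Bolt wins 9–4.
Flux vs Model T: 3 for Flux, 10 for Model T — Model T by 10–3.
Flux vs Model U: 9 to 4, Flux.
Model T vs Model U: Model T preferred on 3+5+1+3 = 12 ballots; Model T wins 12–1.
Bolt wins every pairwise contest, so Bolt is the Condorcet winner.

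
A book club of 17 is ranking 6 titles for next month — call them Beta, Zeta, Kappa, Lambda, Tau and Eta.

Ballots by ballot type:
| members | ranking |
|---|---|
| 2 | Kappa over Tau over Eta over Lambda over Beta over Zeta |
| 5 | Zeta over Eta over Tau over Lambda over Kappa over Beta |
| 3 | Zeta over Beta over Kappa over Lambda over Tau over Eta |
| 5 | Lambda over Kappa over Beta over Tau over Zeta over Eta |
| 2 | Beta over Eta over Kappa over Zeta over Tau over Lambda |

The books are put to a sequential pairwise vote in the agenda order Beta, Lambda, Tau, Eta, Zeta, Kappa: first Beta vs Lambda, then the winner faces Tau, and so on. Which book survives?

Kappa

Round 1: Beta vs Lambda — 5–12, Lambda advances.
Round 2: Lambda vs Tau — 8–9, Tau advances.
Round 3: Tau vs Eta — 10–7, Tau advances.
Round 4: Tau vs Zeta — 7–10, Zeta advances.
Round 5: Zeta vs Kappa — 8–9, Kappa advances.
The agenda winner is Kappa.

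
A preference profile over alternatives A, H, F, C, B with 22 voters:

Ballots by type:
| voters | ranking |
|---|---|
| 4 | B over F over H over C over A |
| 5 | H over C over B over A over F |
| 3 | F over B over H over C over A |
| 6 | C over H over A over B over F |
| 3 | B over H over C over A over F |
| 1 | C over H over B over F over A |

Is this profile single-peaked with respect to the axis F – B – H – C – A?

Axis positions: F=1, B=2, H=3, C=4, A=5.
Type 1 (peak B at position 2): ranking walks positions 2-1-3-4-5, expanding outward from the peak — single-peaked.
Type 2 (peak H at position 3): ranking walks positions 3-4-2-5-1, expanding outward from the peak — single-peaked.
Type 3 (peak F at position 1): ranking walks positions 1-2-3-4-5, expanding outward from the peak — single-peaked.
Type 4 (peak C at position 4): ranking walks positions 4-3-5-2-1, expanding outward from the peak — single-peaked.
Type 5 (peak B at position 2): ranking walks positions 2-3-4-5-1, expanding outward from the peak — single-peaked.
Type 6 (peak C at position 4): ranking walks positions 4-3-2-1-5, expanding outward from the peak — single-peaked.
Every ranking is single-peaked on this axis.

yes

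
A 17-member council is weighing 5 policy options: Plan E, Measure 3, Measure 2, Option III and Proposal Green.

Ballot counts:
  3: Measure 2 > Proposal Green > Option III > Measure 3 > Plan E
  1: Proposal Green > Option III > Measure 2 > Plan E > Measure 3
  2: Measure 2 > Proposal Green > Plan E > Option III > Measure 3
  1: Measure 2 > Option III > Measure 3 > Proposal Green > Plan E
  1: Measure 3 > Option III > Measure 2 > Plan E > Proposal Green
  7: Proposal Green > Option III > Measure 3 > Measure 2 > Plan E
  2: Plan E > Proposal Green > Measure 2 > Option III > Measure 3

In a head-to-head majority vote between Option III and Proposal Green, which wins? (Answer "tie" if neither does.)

Proposal Green

Ballots ranking Option III above Proposal Green: 1 + 1 = 2.
Ballots ranking Proposal Green above Option III: 17 − 2 = 15.
Proposal Green wins the head-to-head 15–2.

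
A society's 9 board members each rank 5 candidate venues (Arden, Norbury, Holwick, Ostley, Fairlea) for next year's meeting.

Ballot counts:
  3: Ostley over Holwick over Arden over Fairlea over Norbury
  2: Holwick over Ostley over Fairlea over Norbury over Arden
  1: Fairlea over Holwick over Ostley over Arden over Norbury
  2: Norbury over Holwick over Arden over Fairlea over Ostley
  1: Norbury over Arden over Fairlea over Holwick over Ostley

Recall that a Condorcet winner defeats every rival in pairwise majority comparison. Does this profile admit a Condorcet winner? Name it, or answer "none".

Holwick

Check each pair by majority over 9 ballots:
Arden–Norbury: Norbury 5–4.
Arden vs Holwick: Holwick, 8–1.
Arden vs Ostley: Arden preferred on 2+1 = 3 ballots; Ostley wins 6–3.
Arden vs Fairlea: Arden wins 6–3.
Norbury vs Holwick: Norbury is ranked higher on 2+1 = 3 ballots, Holwick on 6. Holwick wins 6–3.
Norbury vs Ostley: Ostley wins 6–3.
Norbury vs Fairlea: Fairlea, 6–3.
Holwick vs Ostley: Holwick, 6–3.
Holwick vs Fairlea: Holwick preferred on 3+2+2 = 7 ballots; Holwick wins 7–2.
Ostley vs Fairlea: Ostley, 5–4.
Holwick wins every pairwise contest, so Holwick is the Condorcet winner.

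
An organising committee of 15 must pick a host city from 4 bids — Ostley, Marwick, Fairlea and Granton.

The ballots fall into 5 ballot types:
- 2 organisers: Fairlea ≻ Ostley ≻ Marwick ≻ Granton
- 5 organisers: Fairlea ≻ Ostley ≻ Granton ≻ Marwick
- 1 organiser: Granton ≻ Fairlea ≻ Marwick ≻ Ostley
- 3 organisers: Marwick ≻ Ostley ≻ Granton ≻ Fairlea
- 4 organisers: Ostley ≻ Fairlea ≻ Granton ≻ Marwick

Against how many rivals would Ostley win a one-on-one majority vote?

Ostley against each rival (15 organisers):
Ostley vs Marwick: Ostley preferred on 2+5+4 = 11 ballots; Ostley wins 11–4.
Ostley vs Fairlea: Fairlea, 8–7.
Ostley–Granton: Ostley 14–1.
Ostley beats Marwick, Granton; loses to Fairlea — 2 pairwise wins.

2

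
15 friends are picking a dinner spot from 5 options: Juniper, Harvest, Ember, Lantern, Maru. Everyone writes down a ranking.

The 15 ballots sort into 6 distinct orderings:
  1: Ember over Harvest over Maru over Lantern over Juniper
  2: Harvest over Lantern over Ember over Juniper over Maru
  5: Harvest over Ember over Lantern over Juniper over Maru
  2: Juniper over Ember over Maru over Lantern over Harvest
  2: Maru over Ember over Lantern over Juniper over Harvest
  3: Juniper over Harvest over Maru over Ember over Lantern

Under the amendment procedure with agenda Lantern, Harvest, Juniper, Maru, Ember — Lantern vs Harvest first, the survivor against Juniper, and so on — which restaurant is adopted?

Harvest

Round 1: Lantern vs Harvest — 4–11, Harvest advances.
Round 2: Harvest vs Juniper — 8–7, Harvest advances.
Round 3: Harvest vs Maru — 11–4, Harvest advances.
Round 4: Harvest vs Ember — 10–5, Harvest advances.
The agenda winner is Harvest.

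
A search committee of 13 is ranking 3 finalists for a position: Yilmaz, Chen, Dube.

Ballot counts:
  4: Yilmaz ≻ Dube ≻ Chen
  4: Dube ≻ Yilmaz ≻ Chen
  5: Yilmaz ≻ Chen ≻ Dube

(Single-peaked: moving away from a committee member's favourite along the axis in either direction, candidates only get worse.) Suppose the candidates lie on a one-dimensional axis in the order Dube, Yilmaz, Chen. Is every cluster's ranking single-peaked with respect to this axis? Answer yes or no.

Axis positions: Dube=1, Yilmaz=2, Chen=3.
Cluster 1 (peak Yilmaz at position 2): ranking walks positions 2-1-3, expanding outward from the peak — single-peaked.
Cluster 2 (peak Dube at position 1): ranking walks positions 1-2-3, expanding outward from the peak — single-peaked.
Cluster 3 (peak Yilmaz at position 2): ranking walks positions 2-3-1, expanding outward from the peak — single-peaked.
Every ranking is single-peaked on this axis.

yes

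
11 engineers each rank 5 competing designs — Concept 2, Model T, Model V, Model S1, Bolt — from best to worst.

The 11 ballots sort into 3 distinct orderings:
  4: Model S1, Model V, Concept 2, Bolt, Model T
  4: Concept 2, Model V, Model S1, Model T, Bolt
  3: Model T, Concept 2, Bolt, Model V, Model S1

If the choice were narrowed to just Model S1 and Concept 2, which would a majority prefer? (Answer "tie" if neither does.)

Ballots ranking Model S1 above Concept 2: 4.
Ballots ranking Concept 2 above Model S1: 11 − 4 = 7.
Concept 2 wins the head-to-head 7–4.

Concept 2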